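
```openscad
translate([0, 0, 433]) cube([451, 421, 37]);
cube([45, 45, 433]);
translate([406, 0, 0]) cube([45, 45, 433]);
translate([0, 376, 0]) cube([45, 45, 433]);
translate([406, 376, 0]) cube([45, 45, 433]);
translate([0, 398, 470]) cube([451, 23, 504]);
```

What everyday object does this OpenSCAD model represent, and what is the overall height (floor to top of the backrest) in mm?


A chair. The overall height is 974 mm.

A slab on four corner posts with a tall panel at the back — a chair. The seat slab sits at z = 433 with thickness 37, and the 504 mm backrest starts at the seat top, so the overall height is 433 + 37 + 504 = 974 mm.


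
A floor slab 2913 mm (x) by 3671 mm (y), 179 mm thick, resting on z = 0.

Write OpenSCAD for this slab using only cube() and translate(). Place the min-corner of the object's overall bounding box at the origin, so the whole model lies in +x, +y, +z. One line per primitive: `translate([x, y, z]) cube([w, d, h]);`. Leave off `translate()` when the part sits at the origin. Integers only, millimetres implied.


cube([2913, 3671, 179]);


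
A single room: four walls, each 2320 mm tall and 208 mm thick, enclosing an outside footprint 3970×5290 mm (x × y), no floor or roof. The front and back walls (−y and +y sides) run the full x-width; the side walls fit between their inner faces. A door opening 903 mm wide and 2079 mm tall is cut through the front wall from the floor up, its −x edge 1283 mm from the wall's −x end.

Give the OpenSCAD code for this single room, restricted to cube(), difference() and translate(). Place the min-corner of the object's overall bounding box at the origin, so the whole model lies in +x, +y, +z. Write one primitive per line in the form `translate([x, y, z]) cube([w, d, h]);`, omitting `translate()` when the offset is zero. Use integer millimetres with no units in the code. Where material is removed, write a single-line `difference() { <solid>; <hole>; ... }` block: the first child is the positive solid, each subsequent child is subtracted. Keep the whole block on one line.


difference() { cube([3970, 208, 2320]); translate([1283, 0, 0]) cube([903, 208, 2079]); }
translate([0, 5082, 0]) cube([3970, 208, 2320]);
translate([0, 208, 0]) cube([208, 4874, 2320]);
translate([3762, 208, 0]) cube([208, 4874, 2320]);


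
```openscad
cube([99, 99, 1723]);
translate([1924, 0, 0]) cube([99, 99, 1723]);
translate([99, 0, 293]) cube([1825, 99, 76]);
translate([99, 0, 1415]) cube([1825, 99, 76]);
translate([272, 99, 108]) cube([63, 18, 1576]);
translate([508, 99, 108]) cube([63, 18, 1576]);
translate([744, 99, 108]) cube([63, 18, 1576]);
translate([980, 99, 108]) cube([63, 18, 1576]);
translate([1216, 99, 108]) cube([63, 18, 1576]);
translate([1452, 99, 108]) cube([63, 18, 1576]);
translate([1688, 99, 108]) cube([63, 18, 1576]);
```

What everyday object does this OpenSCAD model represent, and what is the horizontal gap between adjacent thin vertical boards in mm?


A fence section. The picket gap is 173 mm.

Two posts, two rails, 7 pickets — a fence section. Span 1825 mm holds 7 pickets of 63 mm with 8 equal gaps: ⌊(1825 − 7·63) / 8⌋ = 173 mm.


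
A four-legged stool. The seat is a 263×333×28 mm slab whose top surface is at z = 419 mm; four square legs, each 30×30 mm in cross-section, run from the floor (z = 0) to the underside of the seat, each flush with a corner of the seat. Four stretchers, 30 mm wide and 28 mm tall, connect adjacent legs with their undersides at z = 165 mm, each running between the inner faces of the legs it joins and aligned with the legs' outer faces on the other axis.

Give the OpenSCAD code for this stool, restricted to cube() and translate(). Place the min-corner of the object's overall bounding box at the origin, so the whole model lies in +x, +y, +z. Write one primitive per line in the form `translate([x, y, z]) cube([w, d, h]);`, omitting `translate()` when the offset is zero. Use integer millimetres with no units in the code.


translate([0, 0, 391]) cube([263, 333, 28]);
cube([30, 30, 391]);
translate([233, 0, 0]) cube([30, 30, 391]);
translate([0, 303, 0]) cube([30, 30, 391]);
translate([233, 303, 0]) cube([30, 30, 391]);
translate([30, 0, 165]) cube([203, 30, 28]);
translate([30, 303, 165]) cube([203, 30, 28]);
translate([0, 30, 165]) cube([30, 273, 28]);
translate([233, 30, 165]) cube([30, 273, 28]);


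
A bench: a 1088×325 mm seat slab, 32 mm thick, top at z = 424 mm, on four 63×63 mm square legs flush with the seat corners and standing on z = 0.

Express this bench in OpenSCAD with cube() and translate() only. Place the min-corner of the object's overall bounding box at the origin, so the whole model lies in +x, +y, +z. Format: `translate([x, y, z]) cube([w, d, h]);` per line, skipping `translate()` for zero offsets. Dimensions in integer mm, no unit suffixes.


translate([0, 0, 392]) cube([1088, 325, 32]);
cube([63, 63, 392]);
translate([0, 262, 0]) cube([63, 63, 392]);
translate([1025, 0, 0]) cube([63, 63, 392]);
translate([1025, 262, 0]) cube([63, 63, 392]);


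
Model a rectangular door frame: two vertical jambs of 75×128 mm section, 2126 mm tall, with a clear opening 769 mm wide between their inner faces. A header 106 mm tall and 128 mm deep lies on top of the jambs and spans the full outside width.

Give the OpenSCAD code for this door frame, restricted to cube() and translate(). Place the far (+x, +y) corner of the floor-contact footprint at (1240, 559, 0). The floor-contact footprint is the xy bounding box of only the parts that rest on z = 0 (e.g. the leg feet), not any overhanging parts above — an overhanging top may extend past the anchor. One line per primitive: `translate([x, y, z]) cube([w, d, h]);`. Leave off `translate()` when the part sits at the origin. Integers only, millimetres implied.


translate([321, 431, 0]) cube([75, 128, 2126]);
translate([1165, 431, 0]) cube([75, 128, 2126]);
translate([321, 431, 2126]) cube([919, 128, 106]);


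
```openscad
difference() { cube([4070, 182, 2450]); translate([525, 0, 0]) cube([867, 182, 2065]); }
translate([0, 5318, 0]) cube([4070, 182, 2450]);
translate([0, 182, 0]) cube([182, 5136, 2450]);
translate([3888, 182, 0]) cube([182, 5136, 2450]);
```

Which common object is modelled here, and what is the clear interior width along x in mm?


A single room. The interior width is 3706 mm.

Four walls enclosing a rectangle with a door in the front wall — a room. Outside width 4070 minus two 182 mm walls gives 3706 mm.


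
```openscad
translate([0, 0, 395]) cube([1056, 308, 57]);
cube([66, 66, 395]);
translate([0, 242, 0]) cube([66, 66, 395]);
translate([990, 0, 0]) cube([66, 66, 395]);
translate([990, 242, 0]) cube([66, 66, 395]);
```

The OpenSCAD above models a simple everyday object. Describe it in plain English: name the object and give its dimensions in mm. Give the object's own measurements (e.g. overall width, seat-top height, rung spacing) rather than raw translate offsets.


A long wooden bench with a 1056 mm (x) × 308 mm (y) seat, 57 mm thick, its top surface 452 mm above the floor. Four 66 mm square legs at the seat corners, flush with the edges, run from z = 0 to the seat underside.


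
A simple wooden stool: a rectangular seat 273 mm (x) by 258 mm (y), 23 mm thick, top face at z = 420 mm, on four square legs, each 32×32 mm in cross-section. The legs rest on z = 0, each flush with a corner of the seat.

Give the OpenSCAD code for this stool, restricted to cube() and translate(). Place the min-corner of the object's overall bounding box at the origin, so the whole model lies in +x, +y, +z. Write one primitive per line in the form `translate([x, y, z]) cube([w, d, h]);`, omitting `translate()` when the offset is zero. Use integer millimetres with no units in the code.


translate([0, 0, 397]) cube([273, 258, 23]);
cube([32, 32, 397]);
translate([241, 0, 0]) cube([32, 32, 397]);
translate([0, 226, 0]) cube([32, 32, 397]);
translate([241, 226, 0]) cube([32, 32, 397]);


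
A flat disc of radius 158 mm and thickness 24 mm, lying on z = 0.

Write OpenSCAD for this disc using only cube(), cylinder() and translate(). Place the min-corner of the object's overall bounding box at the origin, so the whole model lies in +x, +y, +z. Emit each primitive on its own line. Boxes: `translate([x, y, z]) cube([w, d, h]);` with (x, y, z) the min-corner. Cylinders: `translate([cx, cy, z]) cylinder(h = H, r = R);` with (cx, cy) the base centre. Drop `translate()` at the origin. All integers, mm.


translate([158, 158, 0]) cylinder(h = 24, r = 158);


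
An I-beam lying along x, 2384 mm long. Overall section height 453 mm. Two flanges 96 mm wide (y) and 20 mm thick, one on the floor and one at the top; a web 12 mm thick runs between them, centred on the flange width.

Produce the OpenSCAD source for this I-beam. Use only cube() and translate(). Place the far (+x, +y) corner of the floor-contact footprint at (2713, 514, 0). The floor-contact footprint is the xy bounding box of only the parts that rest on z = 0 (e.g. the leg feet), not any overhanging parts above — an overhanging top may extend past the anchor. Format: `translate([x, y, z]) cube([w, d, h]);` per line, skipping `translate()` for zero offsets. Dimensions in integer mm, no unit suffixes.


translate([329, 418, 0]) cube([2384, 96, 20]);
translate([329, 460, 20]) cube([2384, 12, 413]);
translate([329, 418, 433]) cube([2384, 96, 20]);


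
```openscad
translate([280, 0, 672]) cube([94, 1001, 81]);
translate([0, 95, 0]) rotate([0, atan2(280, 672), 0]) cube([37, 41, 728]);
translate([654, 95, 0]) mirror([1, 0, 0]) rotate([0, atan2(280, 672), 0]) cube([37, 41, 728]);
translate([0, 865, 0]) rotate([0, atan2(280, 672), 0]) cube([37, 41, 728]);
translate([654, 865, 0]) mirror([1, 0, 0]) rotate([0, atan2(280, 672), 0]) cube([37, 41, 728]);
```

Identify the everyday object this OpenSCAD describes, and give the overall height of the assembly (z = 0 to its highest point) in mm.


A sawhorse. The overall height is 753 mm.

A beam across two mirrored pairs of raked legs — a sawhorse. The beam's underside is at z = 672 (matching the legs' vertical rise in atan2(280, 672)) and the beam is 81 mm tall, so its top is at 672 + 81 = 753 mm. The raked legs top out at the beam's underside, so that is the highest point.


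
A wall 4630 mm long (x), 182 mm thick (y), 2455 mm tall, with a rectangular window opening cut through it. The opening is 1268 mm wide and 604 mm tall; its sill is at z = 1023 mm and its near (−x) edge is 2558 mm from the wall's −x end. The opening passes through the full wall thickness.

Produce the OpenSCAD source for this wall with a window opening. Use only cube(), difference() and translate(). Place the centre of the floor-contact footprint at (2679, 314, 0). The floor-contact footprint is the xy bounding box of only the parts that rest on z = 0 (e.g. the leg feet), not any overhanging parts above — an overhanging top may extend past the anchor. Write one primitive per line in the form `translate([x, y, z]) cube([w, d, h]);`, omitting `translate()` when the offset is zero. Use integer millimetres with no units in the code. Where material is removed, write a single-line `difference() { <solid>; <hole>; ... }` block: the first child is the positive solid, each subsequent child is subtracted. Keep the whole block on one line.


difference() { translate([364, 223, 0]) cube([4630, 182, 2455]); translate([2922, 223, 1023]) cube([1268, 182, 604]); }


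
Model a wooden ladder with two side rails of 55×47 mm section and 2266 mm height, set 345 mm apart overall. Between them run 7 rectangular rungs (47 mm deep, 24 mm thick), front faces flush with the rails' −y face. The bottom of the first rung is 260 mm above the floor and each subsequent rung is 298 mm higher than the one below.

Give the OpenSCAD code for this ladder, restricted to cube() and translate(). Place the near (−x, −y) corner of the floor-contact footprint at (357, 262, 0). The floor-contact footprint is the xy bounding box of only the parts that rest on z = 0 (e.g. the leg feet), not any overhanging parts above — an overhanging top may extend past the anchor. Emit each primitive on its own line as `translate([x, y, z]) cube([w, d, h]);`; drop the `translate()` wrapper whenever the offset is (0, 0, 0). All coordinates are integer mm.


translate([357, 262, 0]) cube([55, 47, 2266]);
translate([647, 262, 0]) cube([55, 47, 2266]);
translate([412, 262, 260]) cube([235, 47, 24]);
translate([412, 262, 558]) cube([235, 47, 24]);
translate([412, 262, 856]) cube([235, 47, 24]);
translate([412, 262, 1154]) cube([235, 47, 24]);
translate([412, 262, 1452]) cube([235, 47, 24]);
translate([412, 262, 1750]) cube([235, 47, 24]);
translate([412, 262, 2048]) cube([235, 47, 24]);


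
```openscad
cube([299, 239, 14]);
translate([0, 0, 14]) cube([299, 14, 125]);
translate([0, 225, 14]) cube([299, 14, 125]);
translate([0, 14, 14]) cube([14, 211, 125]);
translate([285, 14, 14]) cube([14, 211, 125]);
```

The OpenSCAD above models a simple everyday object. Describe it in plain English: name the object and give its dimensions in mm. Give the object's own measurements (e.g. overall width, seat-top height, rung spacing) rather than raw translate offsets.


An open-topped rectangular box: outside dimensions 299×239×139 mm, with a uniform wall and base thickness of 14 mm. The base is a full 299×239 slab on the floor; four walls sit on top of the base. The front and back walls (the −y and +y sides) span the full width; the two side walls fit between them.


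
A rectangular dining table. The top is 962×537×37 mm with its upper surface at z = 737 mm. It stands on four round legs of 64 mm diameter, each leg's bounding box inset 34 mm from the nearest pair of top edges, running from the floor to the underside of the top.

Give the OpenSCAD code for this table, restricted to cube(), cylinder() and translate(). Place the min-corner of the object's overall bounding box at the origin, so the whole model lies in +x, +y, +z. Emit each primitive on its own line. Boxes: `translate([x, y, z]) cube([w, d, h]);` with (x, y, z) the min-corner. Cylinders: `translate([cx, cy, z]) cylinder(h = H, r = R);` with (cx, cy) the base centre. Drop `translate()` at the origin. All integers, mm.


translate([0, 0, 700]) cube([962, 537, 37]);
translate([66, 66, 0]) cylinder(h = 700, r = 32);
translate([896, 66, 0]) cylinder(h = 700, r = 32);
translate([66, 471, 0]) cylinder(h = 700, r = 32);
translate([896, 471, 0]) cylinder(h = 700, r = 32);


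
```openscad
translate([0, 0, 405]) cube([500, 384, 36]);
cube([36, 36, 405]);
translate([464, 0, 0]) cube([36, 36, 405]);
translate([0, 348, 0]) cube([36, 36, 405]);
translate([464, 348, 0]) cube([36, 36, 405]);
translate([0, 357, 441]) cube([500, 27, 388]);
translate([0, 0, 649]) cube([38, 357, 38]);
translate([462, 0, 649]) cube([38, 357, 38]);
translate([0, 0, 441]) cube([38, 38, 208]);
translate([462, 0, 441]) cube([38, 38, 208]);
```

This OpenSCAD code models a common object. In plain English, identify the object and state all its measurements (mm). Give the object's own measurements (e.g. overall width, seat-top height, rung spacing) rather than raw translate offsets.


A chair. The seat is a 500×384×36 mm slab with its top at z = 441 mm, on four 36×36 mm corner legs (flush with the seat edges, standing on z = 0). A flat backrest 27 mm thick, 388 mm tall, spans the full seat width and rises from the seat top along its +y edge, rear face flush with the rear of the seat. Two armrests of 38×38 mm section run along each side from the seat's front edge to the front of the backrest, top faces 246 mm above the seat top and outer faces flush with the seat's x-edges; a 38×38 mm post under the front of each armrest stands on the seat at the front corner.


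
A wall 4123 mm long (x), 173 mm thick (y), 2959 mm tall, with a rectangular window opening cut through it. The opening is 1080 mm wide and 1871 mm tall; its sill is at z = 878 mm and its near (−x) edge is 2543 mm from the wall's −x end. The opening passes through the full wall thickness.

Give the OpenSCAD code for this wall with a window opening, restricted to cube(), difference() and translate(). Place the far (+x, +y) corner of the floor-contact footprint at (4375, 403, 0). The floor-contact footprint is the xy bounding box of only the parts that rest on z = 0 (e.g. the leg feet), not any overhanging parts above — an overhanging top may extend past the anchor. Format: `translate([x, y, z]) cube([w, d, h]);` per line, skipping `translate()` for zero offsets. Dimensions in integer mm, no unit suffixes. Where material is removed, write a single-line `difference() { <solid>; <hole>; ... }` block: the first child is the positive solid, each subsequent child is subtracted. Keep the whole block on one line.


difference() { translate([252, 230, 0]) cube([4123, 173, 2959]); translate([2795, 230, 878]) cube([1080, 173, 1871]); }


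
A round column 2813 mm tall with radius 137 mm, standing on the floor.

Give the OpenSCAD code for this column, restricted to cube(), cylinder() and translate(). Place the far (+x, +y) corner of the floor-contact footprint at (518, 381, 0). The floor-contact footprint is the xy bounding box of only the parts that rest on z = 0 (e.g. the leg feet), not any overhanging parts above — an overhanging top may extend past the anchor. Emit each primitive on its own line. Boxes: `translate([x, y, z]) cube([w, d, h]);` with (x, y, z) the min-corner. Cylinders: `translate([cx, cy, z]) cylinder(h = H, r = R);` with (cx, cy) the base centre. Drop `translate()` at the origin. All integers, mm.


translate([381, 244, 0]) cylinder(h = 2813, r = 137);


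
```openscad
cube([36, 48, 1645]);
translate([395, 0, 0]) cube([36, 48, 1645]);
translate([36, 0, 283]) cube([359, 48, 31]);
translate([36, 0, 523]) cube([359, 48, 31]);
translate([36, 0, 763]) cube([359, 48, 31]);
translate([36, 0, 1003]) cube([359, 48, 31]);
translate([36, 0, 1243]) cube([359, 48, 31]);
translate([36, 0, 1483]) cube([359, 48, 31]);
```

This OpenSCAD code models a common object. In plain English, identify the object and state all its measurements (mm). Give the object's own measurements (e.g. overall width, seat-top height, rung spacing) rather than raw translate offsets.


A straight ladder. Two 36×48 mm vertical rails, 1645 mm tall, stand 431 mm apart (outside-to-outside) with their front faces coplanar on the −y side. 6 rungs, each 48 mm deep and 31 mm tall, span between the inner faces of the rails, front faces flush with the rails. The lowest rung's underside is at z = 283 mm and rungs are spaced 240 mm apart (underside to underside).


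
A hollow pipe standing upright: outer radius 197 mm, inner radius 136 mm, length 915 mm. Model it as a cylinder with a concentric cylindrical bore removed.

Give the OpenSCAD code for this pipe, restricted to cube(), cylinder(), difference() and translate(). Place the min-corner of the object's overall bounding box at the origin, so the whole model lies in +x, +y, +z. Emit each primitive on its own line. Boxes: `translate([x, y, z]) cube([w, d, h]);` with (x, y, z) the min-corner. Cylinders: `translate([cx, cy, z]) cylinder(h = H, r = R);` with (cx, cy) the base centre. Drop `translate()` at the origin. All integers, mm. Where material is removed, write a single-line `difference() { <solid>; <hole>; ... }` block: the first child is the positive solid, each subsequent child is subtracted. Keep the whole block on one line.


difference() { translate([197, 197, 0]) cylinder(h = 915, r = 197); translate([197, 197, 0]) cylinder(h = 915, r = 136); }


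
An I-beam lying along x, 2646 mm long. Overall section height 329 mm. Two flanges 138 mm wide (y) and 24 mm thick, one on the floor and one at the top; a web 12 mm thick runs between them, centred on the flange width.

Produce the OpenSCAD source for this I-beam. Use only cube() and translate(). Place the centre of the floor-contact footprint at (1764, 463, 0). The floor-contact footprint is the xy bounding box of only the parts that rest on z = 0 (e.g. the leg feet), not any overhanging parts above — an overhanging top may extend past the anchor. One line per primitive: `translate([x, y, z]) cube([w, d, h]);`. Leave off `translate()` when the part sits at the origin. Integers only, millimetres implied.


translate([441, 394, 0]) cube([2646, 138, 24]);
translate([441, 457, 24]) cube([2646, 12, 281]);
translate([441, 394, 305]) cube([2646, 138, 24]);


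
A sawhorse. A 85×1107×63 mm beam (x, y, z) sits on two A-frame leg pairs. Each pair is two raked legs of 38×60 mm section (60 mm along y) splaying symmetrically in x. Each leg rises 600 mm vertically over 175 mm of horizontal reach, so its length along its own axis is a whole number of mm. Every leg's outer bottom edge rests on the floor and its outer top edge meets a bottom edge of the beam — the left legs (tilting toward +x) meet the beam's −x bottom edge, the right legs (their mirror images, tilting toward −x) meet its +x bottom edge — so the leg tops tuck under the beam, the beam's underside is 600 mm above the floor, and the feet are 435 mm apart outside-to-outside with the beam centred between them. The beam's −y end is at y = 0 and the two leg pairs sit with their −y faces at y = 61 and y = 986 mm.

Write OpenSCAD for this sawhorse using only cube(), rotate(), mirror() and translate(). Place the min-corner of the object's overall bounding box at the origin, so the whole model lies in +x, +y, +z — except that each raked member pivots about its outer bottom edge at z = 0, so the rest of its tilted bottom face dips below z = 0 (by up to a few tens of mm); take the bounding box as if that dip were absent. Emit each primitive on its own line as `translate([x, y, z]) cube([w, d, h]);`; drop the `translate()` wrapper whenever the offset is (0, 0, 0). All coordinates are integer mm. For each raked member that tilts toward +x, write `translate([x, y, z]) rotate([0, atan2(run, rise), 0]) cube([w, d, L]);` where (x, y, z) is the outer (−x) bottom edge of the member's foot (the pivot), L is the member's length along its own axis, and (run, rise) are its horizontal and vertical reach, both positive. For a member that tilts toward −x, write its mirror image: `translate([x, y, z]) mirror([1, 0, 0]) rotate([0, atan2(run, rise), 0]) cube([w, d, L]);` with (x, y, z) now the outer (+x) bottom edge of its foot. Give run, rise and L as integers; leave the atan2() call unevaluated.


translate([175, 0, 600]) cube([85, 1107, 63]);
translate([0, 61, 0]) rotate([0, atan2(175, 600), 0]) cube([38, 60, 625]);
translate([435, 61, 0]) mirror([1, 0, 0]) rotate([0, atan2(175, 600), 0]) cube([38, 60, 625]);
translate([0, 986, 0]) rotate([0, atan2(175, 600), 0]) cube([38, 60, 625]);
translate([435, 986, 0]) mirror([1, 0, 0]) rotate([0, atan2(175, 600), 0]) cube([38, 60, 625]);


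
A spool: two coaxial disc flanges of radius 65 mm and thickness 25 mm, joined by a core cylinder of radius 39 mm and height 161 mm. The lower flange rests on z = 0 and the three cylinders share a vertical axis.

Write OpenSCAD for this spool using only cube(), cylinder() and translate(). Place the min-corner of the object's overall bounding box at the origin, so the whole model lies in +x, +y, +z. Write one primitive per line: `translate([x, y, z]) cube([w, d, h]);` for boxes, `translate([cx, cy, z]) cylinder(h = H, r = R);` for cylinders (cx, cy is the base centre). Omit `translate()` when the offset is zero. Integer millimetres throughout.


translate([65, 65, 0]) cylinder(h = 25, r = 65);
translate([65, 65, 25]) cylinder(h = 161, r = 39);
translate([65, 65, 186]) cylinder(h = 25, r = 65);


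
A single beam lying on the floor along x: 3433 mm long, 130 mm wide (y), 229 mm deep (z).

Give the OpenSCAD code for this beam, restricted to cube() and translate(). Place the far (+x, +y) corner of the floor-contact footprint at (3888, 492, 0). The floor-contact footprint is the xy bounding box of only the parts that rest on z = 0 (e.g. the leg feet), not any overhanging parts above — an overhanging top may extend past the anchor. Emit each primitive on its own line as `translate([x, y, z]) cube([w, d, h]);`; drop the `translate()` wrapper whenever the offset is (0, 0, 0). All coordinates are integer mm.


translate([455, 362, 0]) cube([3433, 130, 229]);


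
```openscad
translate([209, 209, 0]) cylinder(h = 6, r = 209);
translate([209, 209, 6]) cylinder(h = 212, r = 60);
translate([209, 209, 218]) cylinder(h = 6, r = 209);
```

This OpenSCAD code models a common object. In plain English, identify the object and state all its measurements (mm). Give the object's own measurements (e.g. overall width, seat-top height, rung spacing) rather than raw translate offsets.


A spool: two coaxial disc flanges of radius 209 mm and thickness 6 mm, joined by a core cylinder of radius 60 mm and height 212 mm. The lower flange rests on z = 0 and the three cylinders share a vertical axis.


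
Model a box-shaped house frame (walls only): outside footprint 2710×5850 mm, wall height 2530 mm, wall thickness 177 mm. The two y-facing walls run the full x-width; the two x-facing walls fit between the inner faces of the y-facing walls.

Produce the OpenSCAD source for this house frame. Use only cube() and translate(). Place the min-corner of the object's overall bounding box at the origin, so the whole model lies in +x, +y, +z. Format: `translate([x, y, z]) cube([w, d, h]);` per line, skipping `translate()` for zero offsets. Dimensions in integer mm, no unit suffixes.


cube([2710, 177, 2530]);
translate([0, 5673, 0]) cube([2710, 177, 2530]);
translate([0, 177, 0]) cube([177, 5496, 2530]);
translate([2533, 177, 0]) cube([177, 5496, 2530]);


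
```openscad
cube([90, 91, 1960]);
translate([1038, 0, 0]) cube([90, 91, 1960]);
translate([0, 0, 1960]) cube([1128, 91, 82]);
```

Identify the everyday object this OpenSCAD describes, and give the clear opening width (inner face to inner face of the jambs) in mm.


A door frame. The clear opening width is 948 mm.

Two 1960 mm tall posts with a header on top — a door frame. The left jamb is 90 mm wide at x = 0; the right jamb starts at x = 1038. The clear opening is 1038 − 90 = 948 mm.


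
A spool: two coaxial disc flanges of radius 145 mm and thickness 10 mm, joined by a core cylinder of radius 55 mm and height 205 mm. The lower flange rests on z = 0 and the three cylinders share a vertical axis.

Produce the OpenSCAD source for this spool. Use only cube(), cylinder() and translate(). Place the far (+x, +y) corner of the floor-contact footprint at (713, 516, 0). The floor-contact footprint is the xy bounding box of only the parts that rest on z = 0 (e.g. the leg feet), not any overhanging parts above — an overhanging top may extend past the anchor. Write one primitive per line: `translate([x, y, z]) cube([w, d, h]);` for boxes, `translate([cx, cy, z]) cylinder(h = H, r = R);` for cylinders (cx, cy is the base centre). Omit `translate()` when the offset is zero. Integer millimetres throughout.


translate([568, 371, 0]) cylinder(h = 10, r = 145);
translate([568, 371, 10]) cylinder(h = 205, r = 55);
translate([568, 371, 215]) cylinder(h = 10, r = 145);


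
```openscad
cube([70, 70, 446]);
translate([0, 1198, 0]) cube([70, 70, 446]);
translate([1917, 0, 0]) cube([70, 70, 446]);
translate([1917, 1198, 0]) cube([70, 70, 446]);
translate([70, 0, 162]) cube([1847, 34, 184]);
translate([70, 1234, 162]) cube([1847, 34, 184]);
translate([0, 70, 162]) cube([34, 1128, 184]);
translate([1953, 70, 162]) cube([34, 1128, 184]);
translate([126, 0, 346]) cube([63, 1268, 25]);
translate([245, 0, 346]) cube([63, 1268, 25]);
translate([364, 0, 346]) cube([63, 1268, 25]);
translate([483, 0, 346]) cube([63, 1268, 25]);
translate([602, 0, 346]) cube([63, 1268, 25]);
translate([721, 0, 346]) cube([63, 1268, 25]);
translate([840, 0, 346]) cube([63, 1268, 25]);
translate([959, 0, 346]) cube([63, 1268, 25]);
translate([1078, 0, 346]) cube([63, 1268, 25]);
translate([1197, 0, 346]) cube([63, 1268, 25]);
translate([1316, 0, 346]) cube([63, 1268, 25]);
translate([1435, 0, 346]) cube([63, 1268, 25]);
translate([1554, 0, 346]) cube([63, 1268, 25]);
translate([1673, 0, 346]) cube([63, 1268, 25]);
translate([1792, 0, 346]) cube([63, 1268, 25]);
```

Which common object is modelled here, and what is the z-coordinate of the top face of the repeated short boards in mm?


A bed frame. The slat-top height is 371 mm.

Four posts, four rails, and a row of slats — a bed frame. Slats sit on the rails at z = 162 + 184 = 346; with slat thickness 25, the top is 371 mm.


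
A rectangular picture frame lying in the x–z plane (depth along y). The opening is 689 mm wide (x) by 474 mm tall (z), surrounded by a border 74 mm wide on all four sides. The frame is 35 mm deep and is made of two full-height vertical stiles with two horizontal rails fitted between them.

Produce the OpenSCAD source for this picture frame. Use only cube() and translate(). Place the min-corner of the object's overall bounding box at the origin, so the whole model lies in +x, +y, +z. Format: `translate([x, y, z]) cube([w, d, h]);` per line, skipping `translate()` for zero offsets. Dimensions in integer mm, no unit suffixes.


cube([74, 35, 622]);
translate([763, 0, 0]) cube([74, 35, 622]);
translate([74, 0, 0]) cube([689, 35, 74]);
translate([74, 0, 548]) cube([689, 35, 74]);


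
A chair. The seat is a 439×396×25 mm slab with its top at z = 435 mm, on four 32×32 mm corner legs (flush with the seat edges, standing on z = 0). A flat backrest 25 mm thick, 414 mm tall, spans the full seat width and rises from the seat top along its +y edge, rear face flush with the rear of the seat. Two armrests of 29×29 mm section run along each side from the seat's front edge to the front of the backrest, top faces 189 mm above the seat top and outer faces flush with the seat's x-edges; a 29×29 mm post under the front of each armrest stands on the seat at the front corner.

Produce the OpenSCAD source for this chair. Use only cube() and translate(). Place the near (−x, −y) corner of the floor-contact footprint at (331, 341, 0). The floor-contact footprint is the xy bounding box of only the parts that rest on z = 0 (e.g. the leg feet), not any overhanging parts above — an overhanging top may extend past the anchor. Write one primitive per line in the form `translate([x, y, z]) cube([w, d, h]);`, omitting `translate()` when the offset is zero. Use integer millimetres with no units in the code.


translate([331, 341, 410]) cube([439, 396, 25]);
translate([331, 341, 0]) cube([32, 32, 410]);
translate([738, 341, 0]) cube([32, 32, 410]);
translate([331, 705, 0]) cube([32, 32, 410]);
translate([738, 705, 0]) cube([32, 32, 410]);
translate([331, 712, 435]) cube([439, 25, 414]);
translate([331, 341, 595]) cube([29, 371, 29]);
translate([741, 341, 595]) cube([29, 371, 29]);
translate([331, 341, 435]) cube([29, 29, 160]);
translate([741, 341, 435]) cube([29, 29, 160]);


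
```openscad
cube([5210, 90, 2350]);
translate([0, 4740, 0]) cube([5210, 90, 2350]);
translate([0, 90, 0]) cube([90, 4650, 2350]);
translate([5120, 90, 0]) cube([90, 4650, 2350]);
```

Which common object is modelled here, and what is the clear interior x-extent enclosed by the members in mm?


A house (or room) frame. The interior width is 5030 mm.

Four 2350 mm walls enclosing a rectangle with no floor or roof — a room or house frame. Outside width is 5210 mm and wall thickness is 90 mm, so the interior width is 5210 − 2 × 90 = 5030 mm.


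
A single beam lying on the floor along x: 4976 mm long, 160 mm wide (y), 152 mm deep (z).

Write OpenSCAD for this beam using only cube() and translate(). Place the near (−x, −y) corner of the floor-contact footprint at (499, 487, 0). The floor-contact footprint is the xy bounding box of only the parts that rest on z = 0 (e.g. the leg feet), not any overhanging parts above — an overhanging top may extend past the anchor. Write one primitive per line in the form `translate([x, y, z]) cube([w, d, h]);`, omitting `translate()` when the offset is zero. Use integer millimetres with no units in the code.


translate([499, 487, 0]) cube([4976, 160, 152]);


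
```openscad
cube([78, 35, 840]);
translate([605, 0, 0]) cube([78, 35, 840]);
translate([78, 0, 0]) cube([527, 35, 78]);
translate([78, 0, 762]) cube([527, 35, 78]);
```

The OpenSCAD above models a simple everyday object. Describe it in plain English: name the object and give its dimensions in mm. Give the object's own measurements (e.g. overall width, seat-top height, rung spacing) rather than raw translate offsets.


A rectangular picture frame lying in the x–z plane (depth along y). The opening is 527 mm wide (x) by 684 mm tall (z), surrounded by a border 78 mm wide on all four sides. The frame is 35 mm deep and is made of two full-height vertical stiles with two horizontal rails fitted between them.


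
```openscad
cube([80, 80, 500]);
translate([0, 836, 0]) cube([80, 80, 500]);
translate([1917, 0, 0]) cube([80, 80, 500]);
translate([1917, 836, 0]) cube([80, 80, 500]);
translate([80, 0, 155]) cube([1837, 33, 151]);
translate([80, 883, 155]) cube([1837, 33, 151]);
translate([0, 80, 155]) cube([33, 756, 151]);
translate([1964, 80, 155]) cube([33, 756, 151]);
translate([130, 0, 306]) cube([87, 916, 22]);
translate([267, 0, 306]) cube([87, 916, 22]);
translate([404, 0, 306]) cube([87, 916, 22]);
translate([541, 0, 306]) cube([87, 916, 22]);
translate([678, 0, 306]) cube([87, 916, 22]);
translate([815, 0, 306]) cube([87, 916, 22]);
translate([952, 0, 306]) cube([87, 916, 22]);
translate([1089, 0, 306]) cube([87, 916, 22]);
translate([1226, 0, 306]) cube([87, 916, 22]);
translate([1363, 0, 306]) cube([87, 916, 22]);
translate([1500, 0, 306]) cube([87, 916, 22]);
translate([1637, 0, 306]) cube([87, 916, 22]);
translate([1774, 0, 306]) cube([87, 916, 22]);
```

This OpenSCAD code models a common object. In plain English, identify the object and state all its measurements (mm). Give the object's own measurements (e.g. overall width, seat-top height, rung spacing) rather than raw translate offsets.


A bed frame 1997 mm long (x) by 916 mm wide (y). Four 80×80 mm corner posts, 500 mm tall, at the corners of the footprint. Four rails of 33 mm thickness and 151 mm height run between adjacent posts with their undersides at z = 155 mm, their outer faces flush with the outside of the frame (the two x-running rails run between the posts' inner faces; the two y-running rails run between the posts' inner faces). 13 slats, each 87 mm wide (x) and 22 mm thick, lie across the top of the two x-running rails, running the full 916 mm width of the frame in y; along x they sit between the end posts with a 50 mm gap after the −x posts and between neighbouring slats, leaving 56 mm before the +x posts.


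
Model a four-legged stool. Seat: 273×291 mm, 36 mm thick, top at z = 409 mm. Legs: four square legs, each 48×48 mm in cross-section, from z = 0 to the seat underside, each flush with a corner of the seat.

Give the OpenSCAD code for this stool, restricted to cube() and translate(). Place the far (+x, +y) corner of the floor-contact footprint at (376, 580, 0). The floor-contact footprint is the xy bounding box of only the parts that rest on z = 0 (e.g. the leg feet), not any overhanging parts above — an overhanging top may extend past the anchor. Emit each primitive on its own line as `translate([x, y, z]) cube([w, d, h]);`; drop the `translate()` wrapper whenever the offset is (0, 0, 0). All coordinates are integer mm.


// leg_h = 409 - 36 = 373
translate([103, 289, 373]) cube([273, 291, 36]);
translate([103, 289, 0]) cube([48, 48, 373]);
translate([328, 289, 0]) cube([48, 48, 373]);
translate([103, 532, 0]) cube([48, 48, 373]);
translate([328, 532, 0]) cube([48, 48, 373]);


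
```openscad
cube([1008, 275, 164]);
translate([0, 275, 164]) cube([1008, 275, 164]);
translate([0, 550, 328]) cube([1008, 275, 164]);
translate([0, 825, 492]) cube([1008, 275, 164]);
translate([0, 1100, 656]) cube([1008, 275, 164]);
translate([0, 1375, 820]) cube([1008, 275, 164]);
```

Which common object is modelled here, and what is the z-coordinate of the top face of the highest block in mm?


A staircase. The total rise is 984 mm.

6 identical blocks, each offset up and back from the previous — a staircase. Each step is 164 mm tall and there are 6 of them, so the total rise is 6 × 164 = 984 mm.


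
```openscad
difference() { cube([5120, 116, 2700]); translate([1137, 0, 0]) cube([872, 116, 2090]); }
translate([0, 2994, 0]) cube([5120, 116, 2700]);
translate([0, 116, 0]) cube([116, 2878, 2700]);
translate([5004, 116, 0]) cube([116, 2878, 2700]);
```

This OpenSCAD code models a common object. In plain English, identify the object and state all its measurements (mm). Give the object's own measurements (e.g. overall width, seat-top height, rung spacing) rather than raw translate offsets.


A single room: four walls, each 2700 mm tall and 116 mm thick, enclosing an outside footprint 5120×3110 mm (x × y), no floor or roof. The front and back walls (−y and +y sides) run the full x-width; the side walls fit between their inner faces. A door opening 872 mm wide and 2090 mm tall is cut through the front wall from the floor up, its −x edge 1137 mm from the wall's −x end.


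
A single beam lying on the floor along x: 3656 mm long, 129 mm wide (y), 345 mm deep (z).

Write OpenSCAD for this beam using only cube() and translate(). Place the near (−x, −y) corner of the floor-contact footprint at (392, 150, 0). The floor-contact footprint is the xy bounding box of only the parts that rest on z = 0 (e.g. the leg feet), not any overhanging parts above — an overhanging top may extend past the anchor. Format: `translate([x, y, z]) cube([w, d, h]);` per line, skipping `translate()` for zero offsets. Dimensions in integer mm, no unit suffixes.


translate([392, 150, 0]) cube([3656, 129, 345]);


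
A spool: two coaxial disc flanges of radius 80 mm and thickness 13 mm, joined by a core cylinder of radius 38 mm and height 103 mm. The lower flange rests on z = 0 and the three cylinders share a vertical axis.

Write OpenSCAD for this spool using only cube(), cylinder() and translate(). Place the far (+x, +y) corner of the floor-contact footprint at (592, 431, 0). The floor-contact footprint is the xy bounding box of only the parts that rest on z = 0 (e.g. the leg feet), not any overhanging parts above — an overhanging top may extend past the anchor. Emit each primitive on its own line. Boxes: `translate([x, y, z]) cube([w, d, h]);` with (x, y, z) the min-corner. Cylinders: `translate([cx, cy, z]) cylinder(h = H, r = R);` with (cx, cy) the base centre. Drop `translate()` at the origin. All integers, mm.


translate([512, 351, 0]) cylinder(h = 13, r = 80);
translate([512, 351, 13]) cylinder(h = 103, r = 38);
translate([512, 351, 116]) cylinder(h = 13, r = 80);


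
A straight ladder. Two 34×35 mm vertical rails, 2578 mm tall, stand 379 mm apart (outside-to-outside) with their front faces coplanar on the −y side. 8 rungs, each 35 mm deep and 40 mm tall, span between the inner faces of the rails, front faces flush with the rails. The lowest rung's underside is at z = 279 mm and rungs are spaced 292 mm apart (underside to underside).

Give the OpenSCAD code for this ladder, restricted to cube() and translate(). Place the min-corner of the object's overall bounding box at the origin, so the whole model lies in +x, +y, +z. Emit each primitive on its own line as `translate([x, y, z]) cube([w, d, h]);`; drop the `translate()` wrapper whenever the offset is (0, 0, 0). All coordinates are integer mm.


// rung span = 379 - 2*34 = 311
// rung[k] z = 279 + k*292
cube([34, 35, 2578]);
translate([345, 0, 0]) cube([34, 35, 2578]);
translate([34, 0, 279]) cube([311, 35, 40]);
translate([34, 0, 571]) cube([311, 35, 40]);
translate([34, 0, 863]) cube([311, 35, 40]);
translate([34, 0, 1155]) cube([311, 35, 40]);
translate([34, 0, 1447]) cube([311, 35, 40]);
translate([34, 0, 1739]) cube([311, 35, 40]);
translate([34, 0, 2031]) cube([311, 35, 40]);
translate([34, 0, 2323]) cube([311, 35, 40]);


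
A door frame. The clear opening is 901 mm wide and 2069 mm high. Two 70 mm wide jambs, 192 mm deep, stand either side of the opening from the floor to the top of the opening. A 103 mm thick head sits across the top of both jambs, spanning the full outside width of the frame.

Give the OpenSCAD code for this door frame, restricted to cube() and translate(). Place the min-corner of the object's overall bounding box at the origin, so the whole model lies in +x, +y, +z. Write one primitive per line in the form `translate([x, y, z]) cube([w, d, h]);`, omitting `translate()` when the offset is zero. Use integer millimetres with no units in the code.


cube([70, 192, 2069]);
translate([971, 0, 0]) cube([70, 192, 2069]);
translate([0, 0, 2069]) cube([1041, 192, 103]);
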